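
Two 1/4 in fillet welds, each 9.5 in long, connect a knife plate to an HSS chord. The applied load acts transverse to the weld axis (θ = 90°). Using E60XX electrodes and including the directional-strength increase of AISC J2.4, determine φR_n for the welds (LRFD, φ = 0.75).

E60XX → F_EXX = 60 ksi.
t_e = 0.707 × 0.25 = 0.1767 in; A_we = 0.1767 × 19 = 3.358 in².
Directional factor: 1.0 + 0.5 sin^1.5(90°) = 1.5.
F_nw = 0.6 × 60 × 1.5 = 54 ksi.
φR_n = 0.75 × 54 × 3.358 = 136 kip.

φR_n ≈ 136 kip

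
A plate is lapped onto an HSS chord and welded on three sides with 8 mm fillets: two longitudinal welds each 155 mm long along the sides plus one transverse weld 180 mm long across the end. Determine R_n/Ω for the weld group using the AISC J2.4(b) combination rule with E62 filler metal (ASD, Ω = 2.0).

R_n/Ω ≈ 561 kN

E62XX → F_EXX = 620 MPa.
t_e = 0.707 × 8 = 5.656 mm.
R_nwl = 0.6 × 620 × 5.656 × 310 × 10⁻³ = 652.2 kN (longitudinal, 2 welds).
R_nwt = 0.6 × 620 × 5.656 × 180 × 10⁻³ = 378.7 kN (transverse, base value).
(i) R_nwl + R_nwt = 1031 kN; (ii) 0.85 R_nwl + 1.5 R_nwt = 1123 kN.
R_n = max = 1123 kN [governs: (ii)]; R_n/Ω = 561.3 kN.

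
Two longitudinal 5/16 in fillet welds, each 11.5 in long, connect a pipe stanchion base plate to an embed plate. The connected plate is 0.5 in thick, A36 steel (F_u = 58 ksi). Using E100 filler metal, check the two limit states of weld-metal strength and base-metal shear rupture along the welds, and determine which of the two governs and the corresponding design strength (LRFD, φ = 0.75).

φR_n ≈ 229 kips (weld metal governs)

E100XX → F_EXX = 100 ksi.
t_e = 0.707 × 0.3125 = 0.2209 in; L = 23 in.
Weld metal: φR_n = 0.75 × 0.6 × 100 × 0.2209 × 23 = 228.7 kips.
Base metal (shear rupture): φR_n = 0.75 × 0.6 × 58 × 0.5 × 23 = 300.1 kips.
Governing: weld metal.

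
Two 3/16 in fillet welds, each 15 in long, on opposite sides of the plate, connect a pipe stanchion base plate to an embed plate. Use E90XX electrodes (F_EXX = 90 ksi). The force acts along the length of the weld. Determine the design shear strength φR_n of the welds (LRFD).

φR_n ≈ 161 kip

Effective throat t_e = 0.707 × 0.1875 = 0.1326 in.
Total length L = 30 in; A_we = 0.1326 × 30 = 3.977 in².
F_nw = 0.6 F_EXX = 0.6 × 90 = 54 ksi.
φR_n = 0.75 × 54 × 3.977 = 161.1 kip.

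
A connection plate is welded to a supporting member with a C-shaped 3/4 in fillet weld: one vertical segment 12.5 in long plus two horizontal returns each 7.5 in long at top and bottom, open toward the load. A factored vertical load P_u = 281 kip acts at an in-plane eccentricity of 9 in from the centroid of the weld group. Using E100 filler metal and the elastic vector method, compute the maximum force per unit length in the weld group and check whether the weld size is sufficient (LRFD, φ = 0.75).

E100XX → F_EXX = 100 ksi.
Total weld length L_w = 27.5 in. Treat welds as unit-width lines.
Centroid: x̄ = 2×7.5×3.75 / 27.5 = 2.045 in from the vertical weld.
Polar moment about centroid: J = I_x + I_y = [12.5³/12 + 2×7.5×6.25²] + [12.5×2.045² + 2(7.5³/12 + 7.5×1.705²)] = 914.9 in³.
Direct shear f_v = P/L_w = 281 / 27.5 = 10.22 kip/in (vertical).
Torsion M = P·e = 281 × 9 = 2529 kip·in.
Critical point at (x, y) = (5.455, 6.25) from centroid. f_tx = M·y/J = 17.28 kip/in; f_ty = M·x/J = 15.08 kip/in.
Resultant f_max = √[f_tx² + (f_v + f_ty)²] = √[17.28² + (10.22 + 15.08)²] = 30.63 kip/in.
Capacity per unit length: φr_n = 0.75 × 0.6 × 100 × (0.707 × 0.75) = 23.86 kip/in.
30.63 > 23.86 → NOT adequate.

f_max ≈ 30.6 kip/in; NOT adequate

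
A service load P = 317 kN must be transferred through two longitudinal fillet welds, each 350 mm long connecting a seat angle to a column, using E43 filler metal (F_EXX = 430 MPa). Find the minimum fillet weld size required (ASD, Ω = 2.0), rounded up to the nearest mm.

Total weld length L = 700 mm.
Required throat t_e = P × Ω / (0.6 F_EXX × L) = 317 × 2.0 / (0.6 × 430 × 700 × 10⁻³) = 3.511 mm.
Required leg w = t_e / 0.707 = 4.965 mm → use 5 mm.

w = 5 mm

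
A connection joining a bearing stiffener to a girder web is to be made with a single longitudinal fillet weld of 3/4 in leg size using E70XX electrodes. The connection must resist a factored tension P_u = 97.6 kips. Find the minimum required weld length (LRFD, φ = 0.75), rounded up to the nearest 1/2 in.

E70XX → F_EXX = 70 ksi.
Throat t_e = 0.707 × 0.75 = 0.5302 in.
φr_n = 0.75 × 0.6 × 70 × 0.5302 = 16.7 kips/in.
L_req = P_u / φr_n = 97.6 / 16.7 = 5.843 in total.
Round up → use L = 6 in.

L = 6 in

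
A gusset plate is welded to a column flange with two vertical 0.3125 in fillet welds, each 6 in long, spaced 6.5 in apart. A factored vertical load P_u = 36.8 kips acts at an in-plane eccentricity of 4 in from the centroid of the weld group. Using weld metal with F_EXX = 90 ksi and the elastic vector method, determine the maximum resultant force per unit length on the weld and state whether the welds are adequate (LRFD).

Total weld length L_w = 12 in. Treat welds as unit-width lines.
Polar moment about centroid: J = 2[d³/12 + d(b/2)²] = 2[6³/12 + 6×3.25²] = 162.8 in³.
Direct shear f_v = P/L_w = 36.8 / 12 = 3.067 kip/in (vertical).
Torsion M = P·e = 36.8 × 4 = 147.2 kip·in.
Critical point at (x, y) = (3.25, 3) from centroid. f_tx = M·y/J = 2.713 kip/in; f_ty = M·x/J = 2.939 kip/in.
Resultant f_max = √[f_tx² + (f_v + f_ty)²] = √[2.713² + (3.067 + 2.939)²] = 6.591 kip/in.
Capacity per unit length: φr_n = 0.75 × 0.6 × 90 × (0.707 × 0.3125) = 8.948 kip/in.
6.591 ≤ 8.948 → adequate.

f_max ≈ 6.59 kip/in; adequate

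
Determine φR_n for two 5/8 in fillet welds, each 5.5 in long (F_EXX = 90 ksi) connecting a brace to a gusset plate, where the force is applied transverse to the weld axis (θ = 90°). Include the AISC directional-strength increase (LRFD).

t_e = 0.707 × 0.625 = 0.4419 in; A_we = 0.4419 × 11 = 4.861 in².
Directional factor: 1.0 + 0.5 sin^1.5(90°) = 1.5.
F_nw = 0.6 × 90 × 1.5 = 81 ksi.
φR_n = 0.75 × 81 × 4.861 = 295.3 kips.

φR_n ≈ 295 kips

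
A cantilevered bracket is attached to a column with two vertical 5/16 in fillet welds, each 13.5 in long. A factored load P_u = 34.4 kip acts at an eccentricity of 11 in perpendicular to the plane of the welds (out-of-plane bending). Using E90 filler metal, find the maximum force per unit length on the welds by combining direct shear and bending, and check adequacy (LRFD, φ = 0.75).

E90XX → F_EXX = 90 ksi.
L_w = 2 × 13.5 = 27 in; section modulus (unit throat) S = 2 × L²/6 = 60.75 in².
Direct shear f_v = P/L_w = 34.4/27 = 1.274 kip/in.
Moment M = P × e = 34.4 × 11 = 378.4 kip·in; bending f_b = M/S = 6.229 kip/in.
f_max = √(f_v² + f_b²) = √(1.274² + 6.229²) = 6.358 kip/in.
φr_n = 0.75 × 0.6 × 90 × (0.707 × 0.3125) = 8.948 kip/in → adequate.

f_max ≈ 6.36 kip/in; adequate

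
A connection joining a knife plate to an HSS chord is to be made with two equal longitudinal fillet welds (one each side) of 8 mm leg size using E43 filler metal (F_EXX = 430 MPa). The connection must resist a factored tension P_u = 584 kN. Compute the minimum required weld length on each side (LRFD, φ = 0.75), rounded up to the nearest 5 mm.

Throat t_e = 0.707 × 8 = 5.656 mm.
φr_n = 0.75 × 0.6 × 430 × 5.656 × 10⁻³ = 1.094 kN/mm.
L_req = P_u / φr_n = 584 / 1.094 = 533.6 mm total.
Per side: 533.6 / 2 = 266.8 mm.
Round up → use L = 270 mm on each side.

L = 270 mm on each side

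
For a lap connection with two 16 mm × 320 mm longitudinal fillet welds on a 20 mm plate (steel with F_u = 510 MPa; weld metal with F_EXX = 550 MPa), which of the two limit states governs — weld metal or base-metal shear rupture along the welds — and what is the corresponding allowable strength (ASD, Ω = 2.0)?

t_e = 0.707 × 16 = 11.31 mm; L = 640 mm.
Weld metal: R_n/Ω = (1/2.0) × 0.6 × 550 × 11.31 × 640 × 10⁻³ = 1195 kN.
Base metal (shear rupture): R_n/Ω = (1/2.0) × 0.6 × 510 × 20 × 640 × 10⁻³ = 1958 kN.
Governing: weld metal.

R_n/Ω ≈ 1190 kN (weld metal governs)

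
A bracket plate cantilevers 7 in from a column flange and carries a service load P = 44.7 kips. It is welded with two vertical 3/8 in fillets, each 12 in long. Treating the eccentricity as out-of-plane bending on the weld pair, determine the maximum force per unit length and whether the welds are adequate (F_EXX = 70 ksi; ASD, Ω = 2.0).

L_w = 2 × 12 = 24 in; section modulus (unit throat) S = 2 × L²/6 = 48 in².
Direct shear f_v = P/L_w = 44.7/24 = 1.863 kip/in.
Moment M = P × e = 44.7 × 7 = 312.9 kip·in; bending f_b = M/S = 6.519 kip/in.
f_max = √(f_v² + f_b²) = √(1.863² + 6.519²) = 6.78 kip/in.
r_n/Ω = (1/2.0) × 0.6 × 70 × (0.707 × 0.375) = 5.568 kip/in → NOT adequate.

f_max ≈ 6.78 kip/in; NOT adequate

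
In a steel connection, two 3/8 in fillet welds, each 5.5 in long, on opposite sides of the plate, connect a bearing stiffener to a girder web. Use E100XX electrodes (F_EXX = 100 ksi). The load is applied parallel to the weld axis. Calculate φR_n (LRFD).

φR_n ≈ 131 kip

Effective throat t_e = 0.707 × 0.375 = 0.2651 in.
Total length L = 11 in; A_we = 0.2651 × 11 = 2.916 in².
F_nw = 0.6 F_EXX = 0.6 × 100 = 60 ksi.
φR_n = 0.75 × 60 × 2.916 = 131.2 kip.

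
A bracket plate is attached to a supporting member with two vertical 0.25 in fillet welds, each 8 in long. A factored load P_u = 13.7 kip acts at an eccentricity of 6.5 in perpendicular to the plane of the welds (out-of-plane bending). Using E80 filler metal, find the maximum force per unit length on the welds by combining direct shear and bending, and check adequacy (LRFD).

f_max ≈ 4.26 kip/in; adequate

E80XX → F_EXX = 80 ksi.
L_w = 2 × 8 = 16 in; section modulus (unit throat) S = 2 × L²/6 = 21.33 in².
Direct shear f_v = P/L_w = 13.7/16 = 0.8562 kip/in.
Moment M = P × e = 13.7 × 6.5 = 89.05 kip·in; bending f_b = M/S = 4.174 kip/in.
f_max = √(f_v² + f_b²) = √(0.8562² + 4.174²) = 4.261 kip/in.
φr_n = 0.75 × 0.6 × 80 × (0.707 × 0.25) = 6.363 kip/in → adequate.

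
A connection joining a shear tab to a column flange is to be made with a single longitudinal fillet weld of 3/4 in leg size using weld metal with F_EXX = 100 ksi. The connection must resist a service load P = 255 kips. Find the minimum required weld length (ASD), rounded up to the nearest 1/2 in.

Throat t_e = 0.707 × 0.75 = 0.5302 in.
r_n/Ω = (0.6 × 100 × 0.5302) / 2.0 = 15.91 kip/in.
L_req = P / (r_n/Ω) = 255 / 15.91 = 16.03 in total.
Round up → use L = 16.5 in.

L = 16.5 in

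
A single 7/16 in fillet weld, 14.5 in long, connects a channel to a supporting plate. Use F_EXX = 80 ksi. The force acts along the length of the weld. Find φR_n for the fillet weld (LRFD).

φR_n ≈ 161 kips

Effective throat t_e = 0.707 × 0.4375 = 0.3093 in.
Total length L = 14.5 in; A_we = 0.3093 × 14.5 = 4.485 in².
F_nw = 0.6 F_EXX = 0.6 × 80 = 48 ksi.
φR_n = 0.75 × 48 × 4.485 = 161.5 kips.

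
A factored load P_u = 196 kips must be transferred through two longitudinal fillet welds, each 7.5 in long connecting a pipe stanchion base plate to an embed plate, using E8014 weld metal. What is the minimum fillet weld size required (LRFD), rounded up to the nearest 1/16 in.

E80XX → F_EXX = 80 ksi.
Total weld length L = 15 in.
Required throat t_e = P_u / (φ × 0.6 F_EXX × L) = 196 / (0.75 × 0.6 × 80 × 15) = 0.363 in.
Required leg w = t_e / 0.707 = 0.5134 in → use 9/16 in.

w = 9/16 in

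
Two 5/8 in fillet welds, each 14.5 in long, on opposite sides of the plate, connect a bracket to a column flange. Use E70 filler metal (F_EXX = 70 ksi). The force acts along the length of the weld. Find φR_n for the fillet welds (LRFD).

Effective throat t_e = 0.707 × 0.625 = 0.4419 in.
Total length L = 29 in; A_we = 0.4419 × 29 = 12.81 in².
F_nw = 0.6 F_EXX = 0.6 × 70 = 42 ksi.
φR_n = 0.75 × 42 × 12.81 = 403.7 kip.

φR_n ≈ 404 kip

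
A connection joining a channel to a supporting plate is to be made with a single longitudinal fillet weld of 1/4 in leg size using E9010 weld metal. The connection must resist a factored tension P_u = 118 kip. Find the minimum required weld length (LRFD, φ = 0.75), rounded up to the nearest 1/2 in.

E90XX → F_EXX = 90 ksi.
Throat t_e = 0.707 × 0.25 = 0.1767 in.
φr_n = 0.75 × 0.6 × 90 × 0.1767 = 7.158 kip/in.
L_req = P_u / φr_n = 118 / 7.158 = 16.48 in total.
Round up → use L = 16.5 in.

L = 16.5 in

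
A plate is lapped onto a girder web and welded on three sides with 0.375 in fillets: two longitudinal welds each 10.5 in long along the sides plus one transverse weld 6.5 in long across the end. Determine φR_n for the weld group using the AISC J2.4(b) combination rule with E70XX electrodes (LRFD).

E70XX → F_EXX = 70 ksi.
t_e = 0.707 × 0.375 = 0.2651 in.
R_nwl = 0.6 × 70 × 0.2651 × 21 = 233.8 kip (longitudinal, 2 welds).
R_nwt = 0.6 × 70 × 0.2651 × 6.5 = 72.38 kip (transverse, base value).
(i) R_nwl + R_nwt = 306.2 kip; (ii) 0.85 R_nwl + 1.5 R_nwt = 307.3 kip.
R_n = max = 307.3 kip [governs: (ii)]; φR_n = 230.5 kip.

φR_n ≈ 230 kip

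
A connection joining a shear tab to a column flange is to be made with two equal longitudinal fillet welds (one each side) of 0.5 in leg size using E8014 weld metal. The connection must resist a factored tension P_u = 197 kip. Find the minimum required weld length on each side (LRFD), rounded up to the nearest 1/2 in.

L = 8 in on each side

E80XX → F_EXX = 80 ksi.
Throat t_e = 0.707 × 0.5 = 0.3535 in.
φr_n = 0.75 × 0.6 × 80 × 0.3535 = 12.73 kip/in.
L_req = P_u / φr_n = 197 / 12.73 = 15.48 in total.
Per side: 15.48 / 2 = 7.74 in.
Round up → use L = 8 in on each side.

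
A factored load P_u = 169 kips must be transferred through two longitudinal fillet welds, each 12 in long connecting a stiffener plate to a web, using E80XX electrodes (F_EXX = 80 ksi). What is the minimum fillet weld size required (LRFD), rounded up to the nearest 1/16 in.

Total weld length L = 24 in.
Required throat t_e = P_u / (φ × 0.6 F_EXX × L) = 169 / (0.75 × 0.6 × 80 × 24) = 0.1956 in.
Required leg w = t_e / 0.707 = 0.2767 in → use 5/16 in.

w = 5/16 in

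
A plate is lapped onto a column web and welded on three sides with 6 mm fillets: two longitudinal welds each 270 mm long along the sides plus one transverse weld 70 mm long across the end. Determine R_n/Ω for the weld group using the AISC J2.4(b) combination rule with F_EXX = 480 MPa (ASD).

t_e = 0.707 × 6 = 4.242 mm.
R_nwl = 0.6 × 480 × 4.242 × 540 × 10⁻³ = 659.7 kN (longitudinal, 2 welds).
R_nwt = 0.6 × 480 × 4.242 × 70 × 10⁻³ = 85.52 kN (transverse, base value).
(i) R_nwl + R_nwt = 745.2 kN; (ii) 0.85 R_nwl + 1.5 R_nwt = 689 kN.
R_n = max = 745.2 kN [governs: (i)]; R_n/Ω = 372.6 kN.

R_n/Ω ≈ 373 kN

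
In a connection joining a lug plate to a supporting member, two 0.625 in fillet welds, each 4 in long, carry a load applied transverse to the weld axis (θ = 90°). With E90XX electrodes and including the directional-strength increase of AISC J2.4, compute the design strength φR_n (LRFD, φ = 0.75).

φR_n ≈ 215 kip

E90XX → F_EXX = 90 ksi.
t_e = 0.707 × 0.625 = 0.4419 in; A_we = 0.4419 × 8 = 3.535 in².
Directional factor: 1.0 + 0.5 sin^1.5(90°) = 1.5.
F_nw = 0.6 × 90 × 1.5 = 81 ksi.
φR_n = 0.75 × 81 × 3.535 = 214.8 kip.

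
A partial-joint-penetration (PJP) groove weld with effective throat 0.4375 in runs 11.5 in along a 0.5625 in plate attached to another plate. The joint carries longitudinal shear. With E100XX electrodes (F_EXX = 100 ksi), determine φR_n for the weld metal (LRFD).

Effective throat (given) t_e = 0.4375 in.
A_we = 0.4375 × 11.5 = 5.031 in².
F_nw = 0.6 F_EXX = 60 ksi.
φR_n = 0.75 × 60 × 5.031 = 226.4 kips.

φR_n ≈ 226 kips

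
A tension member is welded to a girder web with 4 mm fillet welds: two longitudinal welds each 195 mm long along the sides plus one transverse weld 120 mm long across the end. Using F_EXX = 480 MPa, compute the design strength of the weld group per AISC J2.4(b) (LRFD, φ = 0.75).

φR_n ≈ 312 kN

t_e = 0.707 × 4 = 2.828 mm.
R_nwl = 0.6 × 480 × 2.828 × 390 × 10⁻³ = 317.6 kN (longitudinal, 2 welds).
R_nwt = 0.6 × 480 × 2.828 × 120 × 10⁻³ = 97.74 kN (transverse, base value).
(i) R_nwl + R_nwt = 415.4 kN; (ii) 0.85 R_nwl + 1.5 R_nwt = 416.6 kN.
R_n = max = 416.6 kN [governs: (ii)]; φR_n = 312.4 kN.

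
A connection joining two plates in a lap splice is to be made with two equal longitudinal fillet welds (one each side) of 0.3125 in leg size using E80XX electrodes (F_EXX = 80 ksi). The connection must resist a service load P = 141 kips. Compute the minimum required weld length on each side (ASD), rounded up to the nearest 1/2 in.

Throat t_e = 0.707 × 0.3125 = 0.2209 in.
r_n/Ω = (0.6 × 80 × 0.2209) / 2.0 = 5.302 kip/in.
L_req = P / (r_n/Ω) = 141 / 5.302 = 26.59 in total.
Per side: 26.59 / 2 = 13.3 in.
Round up → use L = 13.5 in on each side.

L = 13.5 in on each side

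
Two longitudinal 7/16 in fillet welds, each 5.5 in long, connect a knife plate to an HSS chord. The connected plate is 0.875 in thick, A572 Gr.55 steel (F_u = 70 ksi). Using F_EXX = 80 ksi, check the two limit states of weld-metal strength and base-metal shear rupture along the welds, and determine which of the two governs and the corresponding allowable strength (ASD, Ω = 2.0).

R_n/Ω ≈ 81.7 kip (weld metal governs)

t_e = 0.707 × 0.4375 = 0.3093 in; L = 11 in.
Weld metal: R_n/Ω = (1/2.0) × 0.6 × 80 × 0.3093 × 11 = 81.66 kip.
Base metal (shear rupture): R_n/Ω = (1/2.0) × 0.6 × 70 × 0.875 × 11 = 202.1 kip.
Governing: weld metal.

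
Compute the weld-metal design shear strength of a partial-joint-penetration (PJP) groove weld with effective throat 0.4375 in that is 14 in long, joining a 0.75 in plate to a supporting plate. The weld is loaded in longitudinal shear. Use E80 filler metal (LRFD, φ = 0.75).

φR_n ≈ 220 kip

E80XX → F_EXX = 80 ksi.
Effective throat (given) t_e = 0.4375 in.
A_we = 0.4375 × 14 = 6.125 in².
F_nw = 0.6 F_EXX = 48 ksi.
φR_n = 0.75 × 48 × 6.125 = 220.5 kip.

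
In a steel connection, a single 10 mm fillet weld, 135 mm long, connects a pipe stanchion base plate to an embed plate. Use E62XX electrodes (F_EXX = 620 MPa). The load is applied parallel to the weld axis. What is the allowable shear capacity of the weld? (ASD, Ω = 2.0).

Effective throat t_e = 0.707 × 10 = 7.07 mm.
Total length L = 135 mm; A_we = 7.07 × 135 = 954.4 mm².
F_nw = 0.6 F_EXX = 0.6 × 620 = 372 MPa.
R_n = 372 × 954.4 × 10⁻³ = 355.1 kN; R_n/Ω = 355.1/2.0 = 177.5 kN.

R_n/Ω ≈ 178 kN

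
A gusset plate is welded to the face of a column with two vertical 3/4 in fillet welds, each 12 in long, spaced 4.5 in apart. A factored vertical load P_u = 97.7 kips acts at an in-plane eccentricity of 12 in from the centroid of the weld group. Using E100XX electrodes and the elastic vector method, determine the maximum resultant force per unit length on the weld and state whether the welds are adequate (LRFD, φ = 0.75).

f_max ≈ 20.1 kip/in; adequate

E100XX → F_EXX = 100 ksi.
Total weld length L_w = 24 in. Treat welds as unit-width lines.
Polar moment about centroid: J = 2[d³/12 + d(b/2)²] = 2[12³/12 + 12×2.25²] = 409.5 in³.
Direct shear f_v = P/L_w = 97.7 / 24 = 4.071 kip/in (vertical).
Torsion M = P·e = 97.7 × 12 = 1172.4 kip·in.
Critical point at (x, y) = (2.25, 6) from centroid. f_tx = M·y/J = 17.18 kip/in; f_ty = M·x/J = 6.442 kip/in.
Resultant f_max = √[f_tx² + (f_v + f_ty)²] = √[17.18² + (4.071 + 6.442)²] = 20.14 kip/in.
Capacity per unit length: φr_n = 0.75 × 0.6 × 100 × (0.707 × 0.75) = 23.86 kip/in.
20.14 ≤ 23.86 → adequate.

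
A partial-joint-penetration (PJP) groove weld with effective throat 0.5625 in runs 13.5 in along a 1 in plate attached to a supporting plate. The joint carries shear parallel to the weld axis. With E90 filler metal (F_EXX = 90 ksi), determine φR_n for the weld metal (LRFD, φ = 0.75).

φR_n ≈ 308 kips

Effective throat (given) t_e = 0.5625 in.
A_we = 0.5625 × 13.5 = 7.594 in².
F_nw = 0.6 F_EXX = 54 ksi.
φR_n = 0.75 × 54 × 7.594 = 307.5 kips.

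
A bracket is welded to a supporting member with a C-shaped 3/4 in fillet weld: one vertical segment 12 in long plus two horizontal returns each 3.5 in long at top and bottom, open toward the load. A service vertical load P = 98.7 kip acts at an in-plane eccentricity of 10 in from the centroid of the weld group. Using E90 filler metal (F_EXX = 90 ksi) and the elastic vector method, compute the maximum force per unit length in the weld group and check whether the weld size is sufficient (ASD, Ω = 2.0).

f_max ≈ 18.6 kip/in; NOT adequate

Total weld length L_w = 19 in. Treat welds as unit-width lines.
Centroid: x̄ = 2×3.5×1.75 / 19 = 0.6447 in from the vertical weld.
Polar moment about centroid: J = I_x + I_y = [12³/12 + 2×3.5×6²] + [12×0.6447² + 2(3.5³/12 + 3.5×1.105²)] = 416.7 in³.
Direct shear f_v = P/L_w = 98.7 / 19 = 5.195 kip/in (vertical).
Torsion M = P·e = 98.7 × 10 = 987 kip·in.
Critical point at (x, y) = (2.855, 6) from centroid. f_tx = M·y/J = 14.21 kip/in; f_ty = M·x/J = 6.763 kip/in.
Resultant f_max = √[f_tx² + (f_v + f_ty)²] = √[14.21² + (5.195 + 6.763)²] = 18.57 kip/in.
Capacity per unit length: r_n/Ω = (1/2.0) × 0.6 × 90 × (0.707 × 0.75) = 14.32 kip/in.
18.57 > 14.32 → NOT adequate.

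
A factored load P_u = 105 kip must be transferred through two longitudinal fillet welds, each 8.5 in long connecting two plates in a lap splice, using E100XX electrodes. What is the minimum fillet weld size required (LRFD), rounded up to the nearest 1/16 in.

E100XX → F_EXX = 100 ksi.
Total weld length L = 17 in.
Required throat t_e = P_u / (φ × 0.6 F_EXX × L) = 105 / (0.75 × 0.6 × 100 × 17) = 0.1373 in.
Required leg w = t_e / 0.707 = 0.1941 in → use 1/4 in.

w = 1/4 in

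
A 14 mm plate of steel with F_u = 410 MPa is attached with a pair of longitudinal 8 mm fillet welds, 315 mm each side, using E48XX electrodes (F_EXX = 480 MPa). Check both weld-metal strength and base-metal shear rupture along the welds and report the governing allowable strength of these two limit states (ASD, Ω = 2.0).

R_n/Ω ≈ 513 kN (weld metal governs)

t_e = 0.707 × 8 = 5.656 mm; L = 630 mm.
Weld metal: R_n/Ω = (1/2.0) × 0.6 × 480 × 5.656 × 630 × 10⁻³ = 513.1 kN.
Base metal (shear rupture): R_n/Ω = (1/2.0) × 0.6 × 410 × 14 × 630 × 10⁻³ = 1085 kN.
Governing: weld metal.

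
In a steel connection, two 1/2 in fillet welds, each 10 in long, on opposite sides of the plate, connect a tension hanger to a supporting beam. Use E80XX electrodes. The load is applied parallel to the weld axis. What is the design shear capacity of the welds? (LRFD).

φR_n ≈ 255 kips

E80XX → F_EXX = 80 ksi.
Effective throat t_e = 0.707 × 0.5 = 0.3535 in.
Total length L = 20 in; A_we = 0.3535 × 20 = 7.07 in².
F_nw = 0.6 F_EXX = 0.6 × 80 = 48 ksi.
φR_n = 0.75 × 48 × 7.07 = 254.5 kips.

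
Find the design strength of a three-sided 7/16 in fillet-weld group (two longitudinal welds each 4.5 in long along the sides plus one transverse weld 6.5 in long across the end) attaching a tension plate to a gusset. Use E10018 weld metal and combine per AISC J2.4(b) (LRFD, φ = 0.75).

φR_n ≈ 242 kip

E100XX → F_EXX = 100 ksi.
t_e = 0.707 × 0.4375 = 0.3093 in.
R_nwl = 0.6 × 100 × 0.3093 × 9 = 167 kip (longitudinal, 2 welds).
R_nwt = 0.6 × 100 × 0.3093 × 6.5 = 120.6 kip (transverse, base value).
(i) R_nwl + R_nwt = 287.7 kip; (ii) 0.85 R_nwl + 1.5 R_nwt = 322.9 kip.
R_n = max = 322.9 kip [governs: (ii)]; φR_n = 242.2 kip.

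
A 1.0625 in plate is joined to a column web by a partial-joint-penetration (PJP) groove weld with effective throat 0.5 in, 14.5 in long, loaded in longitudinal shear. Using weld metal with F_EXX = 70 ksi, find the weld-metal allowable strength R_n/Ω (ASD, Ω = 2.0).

Effective throat (given) t_e = 0.5 in.
A_we = 0.5 × 14.5 = 7.25 in².
F_nw = 0.6 F_EXX = 42 ksi.
R_n/Ω = (42 × 7.25) / 2.0 = 152.2 kips.

R_n/Ω ≈ 152 kips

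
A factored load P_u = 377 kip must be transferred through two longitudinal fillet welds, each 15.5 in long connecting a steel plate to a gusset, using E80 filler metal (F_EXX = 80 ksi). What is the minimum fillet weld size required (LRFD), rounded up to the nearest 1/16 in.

w = 1/2 in

Total weld length L = 31 in.
Required throat t_e = P_u / (φ × 0.6 F_EXX × L) = 377 / (0.75 × 0.6 × 80 × 31) = 0.3378 in.
Required leg w = t_e / 0.707 = 0.4778 in → use 1/2 in.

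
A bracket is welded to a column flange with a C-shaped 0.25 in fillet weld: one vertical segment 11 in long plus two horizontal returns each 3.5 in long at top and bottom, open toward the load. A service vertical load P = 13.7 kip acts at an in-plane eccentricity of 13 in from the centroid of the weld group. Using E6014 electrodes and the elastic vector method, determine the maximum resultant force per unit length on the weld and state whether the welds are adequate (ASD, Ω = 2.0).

E60XX → F_EXX = 60 ksi.
Total weld length L_w = 18 in. Treat welds as unit-width lines.
Centroid: x̄ = 2×3.5×1.75 / 18 = 0.6806 in from the vertical weld.
Polar moment about centroid: J = I_x + I_y = [11³/12 + 2×3.5×5.5²] + [11×0.6806² + 2(3.5³/12 + 3.5×1.069²)] = 342.9 in³.
Direct shear f_v = P/L_w = 13.7 / 18 = 0.7611 kip/in (vertical).
Torsion M = P·e = 13.7 × 13 = 178.1 kip·in.
Critical point at (x, y) = (2.819, 5.5) from centroid. f_tx = M·y/J = 2.857 kip/in; f_ty = M·x/J = 1.464 kip/in.
Resultant f_max = √[f_tx² + (f_v + f_ty)²] = √[2.857² + (0.7611 + 1.464)²] = 3.621 kip/in.
Capacity per unit length: r_n/Ω = (1/2.0) × 0.6 × 60 × (0.707 × 0.25) = 3.181 kip/in.
3.621 > 3.181 → NOT adequate.

f_max ≈ 3.62 kip/in; NOT adequate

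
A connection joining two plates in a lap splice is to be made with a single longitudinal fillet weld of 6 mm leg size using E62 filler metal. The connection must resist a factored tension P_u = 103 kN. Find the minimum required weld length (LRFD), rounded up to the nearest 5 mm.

L = 90 mm

E62XX → F_EXX = 620 MPa.
Throat t_e = 0.707 × 6 = 4.242 mm.
φr_n = 0.75 × 0.6 × 620 × 4.242 × 10⁻³ = 1.184 kN/mm.
L_req = P_u / φr_n = 103 / 1.184 = 87.03 mm total.
Round up → use L = 90 mm.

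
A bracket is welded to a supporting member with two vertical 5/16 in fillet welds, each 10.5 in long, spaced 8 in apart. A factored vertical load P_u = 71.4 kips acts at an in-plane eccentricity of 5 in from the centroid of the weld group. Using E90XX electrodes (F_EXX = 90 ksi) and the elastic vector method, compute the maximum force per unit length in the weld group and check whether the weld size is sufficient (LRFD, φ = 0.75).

f_max ≈ 7.05 kip/in; adequate

Total weld length L_w = 21 in. Treat welds as unit-width lines.
Polar moment about centroid: J = 2[d³/12 + d(b/2)²] = 2[10.5³/12 + 10.5×4²] = 528.9 in³.
Direct shear f_v = P/L_w = 71.4 / 21 = 3.4 kip/in (vertical).
Torsion M = P·e = 71.4 × 5 = 357 kip·in.
Critical point at (x, y) = (4, 5.25) from centroid. f_tx = M·y/J = 3.543 kip/in; f_ty = M·x/J = 2.7 kip/in.
Resultant f_max = √[f_tx² + (f_v + f_ty)²] = √[3.543² + (3.4 + 2.7)²] = 7.054 kip/in.
Capacity per unit length: φr_n = 0.75 × 0.6 × 90 × (0.707 × 0.3125) = 8.948 kip/in.
7.054 ≤ 8.948 → adequate.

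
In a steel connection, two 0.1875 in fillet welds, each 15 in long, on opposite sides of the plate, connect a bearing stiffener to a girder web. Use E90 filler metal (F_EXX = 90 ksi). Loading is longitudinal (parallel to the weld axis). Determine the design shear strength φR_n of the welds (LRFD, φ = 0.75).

φR_n ≈ 161 kip

Effective throat t_e = 0.707 × 0.1875 = 0.1326 in.
Total length L = 30 in; A_we = 0.1326 × 30 = 3.977 in².
F_nw = 0.6 F_EXX = 0.6 × 90 = 54 ksi.
φR_n = 0.75 × 54 × 3.977 = 161.1 kip.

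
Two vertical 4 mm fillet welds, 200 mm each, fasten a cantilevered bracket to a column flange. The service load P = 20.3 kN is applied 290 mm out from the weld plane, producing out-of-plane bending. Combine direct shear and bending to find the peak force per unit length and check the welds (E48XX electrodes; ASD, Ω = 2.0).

f_max ≈ 444 N/mm; NOT adequate

E48XX → F_EXX = 480 MPa.
L_w = 2 × 200 = 400 mm; section modulus (unit throat) S = 2 × L²/6 = 13330 mm².
Direct shear f_v = P/L_w = 20.3×10³/400 = 50.75 N/mm.
Moment M = P × e = 20.3×10³ × 290 = 5887000 N·mm; bending f_b = M/S = 441.5 N/mm.
f_max = √(f_v² + f_b²) = √(50.75² + 441.5²) = 444.4 N/mm.
r_n/Ω = (1/2.0) × 0.6 × 480 × (0.707 × 4) = 407.2 N/mm → NOT adequate.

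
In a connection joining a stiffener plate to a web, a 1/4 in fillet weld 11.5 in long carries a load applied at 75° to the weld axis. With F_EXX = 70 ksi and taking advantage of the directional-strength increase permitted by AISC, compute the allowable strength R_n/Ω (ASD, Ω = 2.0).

t_e = 0.707 × 0.25 = 0.1767 in; A_we = 0.1767 × 11.5 = 2.033 in².
Directional factor: 1.0 + 0.5 sin^1.5(75°) = 1.475.
F_nw = 0.6 × 70 × 1.475 = 61.94 ksi.
R_n/Ω = (61.94 × 2.033) / 2.0 = 62.95 kips.

R_n/Ω ≈ 62.9 kips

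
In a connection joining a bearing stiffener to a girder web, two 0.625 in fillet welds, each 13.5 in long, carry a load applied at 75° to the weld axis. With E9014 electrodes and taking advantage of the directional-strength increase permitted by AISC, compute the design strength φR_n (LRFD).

φR_n ≈ 713 kip

E90XX → F_EXX = 90 ksi.
t_e = 0.707 × 0.625 = 0.4419 in; A_we = 0.4419 × 27 = 11.93 in².
Directional factor: 1.0 + 0.5 sin^1.5(75°) = 1.475.
F_nw = 0.6 × 90 × 1.475 = 79.63 ksi.
φR_n = 0.75 × 79.63 × 11.93 = 712.5 kip.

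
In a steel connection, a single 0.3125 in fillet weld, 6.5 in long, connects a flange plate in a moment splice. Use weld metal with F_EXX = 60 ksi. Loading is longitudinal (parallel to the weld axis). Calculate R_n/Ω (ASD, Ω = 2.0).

R_n/Ω ≈ 25.8 kips

Effective throat t_e = 0.707 × 0.3125 = 0.2209 in.
Total length L = 6.5 in; A_we = 0.2209 × 6.5 = 1.436 in².
F_nw = 0.6 F_EXX = 0.6 × 60 = 36 ksi.
R_n = 36 × 1.436 = 51.7 kips; R_n/Ω = 51.7/2.0 = 25.85 kips.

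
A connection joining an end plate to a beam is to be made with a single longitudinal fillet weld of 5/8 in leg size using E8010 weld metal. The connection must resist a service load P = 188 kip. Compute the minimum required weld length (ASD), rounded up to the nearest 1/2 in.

L = 18 in

E80XX → F_EXX = 80 ksi.
Throat t_e = 0.707 × 0.625 = 0.4419 in.
r_n/Ω = (0.6 × 80 × 0.4419) / 2.0 = 10.6 kip/in.
L_req = P / (r_n/Ω) = 188 / 10.6 = 17.73 in total.
Round up → use L = 18 in.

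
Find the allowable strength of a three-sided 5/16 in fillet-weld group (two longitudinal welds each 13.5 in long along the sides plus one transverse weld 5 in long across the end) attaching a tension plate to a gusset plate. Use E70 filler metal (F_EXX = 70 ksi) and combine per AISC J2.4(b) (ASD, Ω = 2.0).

t_e = 0.707 × 0.3125 = 0.2209 in.
R_nwl = 0.6 × 70 × 0.2209 × 27 = 250.5 kips (longitudinal, 2 welds).
R_nwt = 0.6 × 70 × 0.2209 × 5 = 46.4 kips (transverse, base value).
(i) R_nwl + R_nwt = 296.9 kips; (ii) 0.85 R_nwl + 1.5 R_nwt = 282.6 kips.
R_n = max = 296.9 kips [governs: (i)]; R_n/Ω = 148.5 kips.

R_n/Ω ≈ 148 kips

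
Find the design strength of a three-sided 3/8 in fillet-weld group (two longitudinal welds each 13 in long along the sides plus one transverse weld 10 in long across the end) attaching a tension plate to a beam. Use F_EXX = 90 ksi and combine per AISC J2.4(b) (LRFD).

t_e = 0.707 × 0.375 = 0.2651 in.
R_nwl = 0.6 × 90 × 0.2651 × 26 = 372.2 kips (longitudinal, 2 welds).
R_nwt = 0.6 × 90 × 0.2651 × 10 = 143.2 kips (transverse, base value).
(i) R_nwl + R_nwt = 515.4 kips; (ii) 0.85 R_nwl + 1.5 R_nwt = 531.2 kips.
R_n = max = 531.2 kips [governs: (ii)]; φR_n = 398.4 kips.

φR_n ≈ 398 kips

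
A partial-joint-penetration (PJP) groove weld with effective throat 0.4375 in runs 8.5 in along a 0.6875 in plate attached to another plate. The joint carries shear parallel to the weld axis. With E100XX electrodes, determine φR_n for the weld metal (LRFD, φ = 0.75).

φR_n ≈ 167 kip

E100XX → F_EXX = 100 ksi.
Effective throat (given) t_e = 0.4375 in.
A_we = 0.4375 × 8.5 = 3.719 in².
F_nw = 0.6 F_EXX = 60 ksi.
φR_n = 0.75 × 60 × 3.719 = 167.3 kip.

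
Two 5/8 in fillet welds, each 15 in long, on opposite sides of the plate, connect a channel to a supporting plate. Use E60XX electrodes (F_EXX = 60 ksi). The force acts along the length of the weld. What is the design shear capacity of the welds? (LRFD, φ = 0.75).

φR_n ≈ 358 kips

Effective throat t_e = 0.707 × 0.625 = 0.4419 in.
Total length L = 30 in; A_we = 0.4419 × 30 = 13.26 in².
F_nw = 0.6 F_EXX = 0.6 × 60 = 36 ksi.
φR_n = 0.75 × 36 × 13.26 = 357.9 kips.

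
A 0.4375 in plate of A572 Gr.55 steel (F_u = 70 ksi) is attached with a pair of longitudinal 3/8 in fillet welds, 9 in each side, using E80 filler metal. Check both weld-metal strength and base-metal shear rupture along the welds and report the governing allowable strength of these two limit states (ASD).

R_n/Ω ≈ 115 kip (weld metal governs)

E80XX → F_EXX = 80 ksi.
t_e = 0.707 × 0.375 = 0.2651 in; L = 18 in.
Weld metal: R_n/Ω = (1/2.0) × 0.6 × 80 × 0.2651 × 18 = 114.5 kip.
Base metal (shear rupture): R_n/Ω = (1/2.0) × 0.6 × 70 × 0.4375 × 18 = 165.4 kip.
Governing: weld metal.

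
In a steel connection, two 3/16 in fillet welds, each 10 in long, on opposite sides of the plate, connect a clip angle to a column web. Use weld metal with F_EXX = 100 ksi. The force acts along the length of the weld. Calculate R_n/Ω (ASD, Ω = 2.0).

Effective throat t_e = 0.707 × 0.1875 = 0.1326 in.
Total length L = 20 in; A_we = 0.1326 × 20 = 2.651 in².
F_nw = 0.6 F_EXX = 0.6 × 100 = 60 ksi.
R_n = 60 × 2.651 = 159.1 kips; R_n/Ω = 159.1/2.0 = 79.54 kips.

R_n/Ω ≈ 79.5 kips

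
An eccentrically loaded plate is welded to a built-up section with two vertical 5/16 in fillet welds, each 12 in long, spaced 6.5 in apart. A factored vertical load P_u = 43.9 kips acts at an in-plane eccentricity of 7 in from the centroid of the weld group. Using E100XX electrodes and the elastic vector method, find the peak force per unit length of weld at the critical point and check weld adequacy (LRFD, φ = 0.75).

f_max ≈ 5.01 kip/in; adequate

E100XX → F_EXX = 100 ksi.
Total weld length L_w = 24 in. Treat welds as unit-width lines.
Polar moment about centroid: J = 2[d³/12 + d(b/2)²] = 2[12³/12 + 12×3.25²] = 541.5 in³.
Direct shear f_v = P/L_w = 43.9 / 24 = 1.829 kip/in (vertical).
Torsion M = P·e = 43.9 × 7 = 307.3 kip·in.
Critical point at (x, y) = (3.25, 6) from centroid. f_tx = M·y/J = 3.405 kip/in; f_ty = M·x/J = 1.844 kip/in.
Resultant f_max = √[f_tx² + (f_v + f_ty)²] = √[3.405² + (1.829 + 1.844)²] = 5.009 kip/in.
Capacity per unit length: φr_n = 0.75 × 0.6 × 100 × (0.707 × 0.3125) = 9.942 kip/in.
5.009 ≤ 9.942 → adequate.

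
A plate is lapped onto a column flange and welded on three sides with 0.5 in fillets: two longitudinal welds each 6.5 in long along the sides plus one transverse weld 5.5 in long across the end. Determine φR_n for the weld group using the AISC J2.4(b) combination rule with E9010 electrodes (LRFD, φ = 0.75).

E90XX → F_EXX = 90 ksi.
t_e = 0.707 × 0.5 = 0.3535 in.
R_nwl = 0.6 × 90 × 0.3535 × 13 = 248.2 kips (longitudinal, 2 welds).
R_nwt = 0.6 × 90 × 0.3535 × 5.5 = 105 kips (transverse, base value).
(i) R_nwl + R_nwt = 353.1 kips; (ii) 0.85 R_nwl + 1.5 R_nwt = 368.4 kips.
R_n = max = 368.4 kips [governs: (ii)]; φR_n = 276.3 kips.

φR_n ≈ 276 kips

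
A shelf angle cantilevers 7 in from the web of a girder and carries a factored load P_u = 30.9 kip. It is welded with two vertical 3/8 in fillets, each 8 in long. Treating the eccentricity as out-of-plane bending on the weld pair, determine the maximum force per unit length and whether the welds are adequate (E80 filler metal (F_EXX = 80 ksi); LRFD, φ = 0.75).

L_w = 2 × 8 = 16 in; section modulus (unit throat) S = 2 × L²/6 = 21.33 in².
Direct shear f_v = P/L_w = 30.9/16 = 1.931 kip/in.
Moment M = P × e = 30.9 × 7 = 216.3 kip·in; bending f_b = M/S = 10.14 kip/in.
f_max = √(f_v² + f_b²) = √(1.931² + 10.14²) = 10.32 kip/in.
φr_n = 0.75 × 0.6 × 80 × (0.707 × 0.375) = 9.544 kip/in → NOT adequate.

f_max ≈ 10.3 kip/in; NOT adequate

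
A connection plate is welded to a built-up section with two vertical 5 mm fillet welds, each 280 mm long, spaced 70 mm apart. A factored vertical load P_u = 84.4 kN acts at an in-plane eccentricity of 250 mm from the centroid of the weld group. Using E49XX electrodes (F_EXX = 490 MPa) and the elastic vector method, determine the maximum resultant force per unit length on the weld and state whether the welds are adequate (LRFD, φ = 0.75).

f_max ≈ 752 N/mm; adequate

Total weld length L_w = 560 mm. Treat welds as unit-width lines.
Polar moment about centroid: J = 2[d³/12 + d(b/2)²] = 2[280³/12 + 280×35²] = 4345000 mm³.
Direct shear f_v = P/L_w = 84.4×10³ / 560 = 150.7 N/mm (vertical).
Torsion M = P·e = 84.4×10³ × 250 = 21100000 N·mm.
Critical point at (x, y) = (35, 140) from centroid. f_tx = M·y/J = 679.9 N/mm; f_ty = M·x/J = 170 N/mm.
Resultant f_max = √[f_tx² + (f_v + f_ty)²] = √[679.9² + (150.7 + 170)²] = 751.7 N/mm.
Capacity per unit length: φr_n = 0.75 × 0.6 × 490 × (0.707 × 5) = 779.5 N/mm.
751.7 ≤ 779.5 → adequate.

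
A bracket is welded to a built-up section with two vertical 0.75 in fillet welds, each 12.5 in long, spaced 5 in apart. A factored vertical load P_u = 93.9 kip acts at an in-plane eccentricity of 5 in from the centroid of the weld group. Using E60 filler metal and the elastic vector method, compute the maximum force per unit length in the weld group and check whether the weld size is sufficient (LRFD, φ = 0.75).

f_max ≈ 8.69 kip/in; adequate

E60XX → F_EXX = 60 ksi.
Total weld length L_w = 25 in. Treat welds as unit-width lines.
Polar moment about centroid: J = 2[d³/12 + d(b/2)²] = 2[12.5³/12 + 12.5×2.5²] = 481.8 in³.
Direct shear f_v = P/L_w = 93.9 / 25 = 3.756 kip/in (vertical).
Torsion M = P·e = 93.9 × 5 = 469.5 kip·in.
Critical point at (x, y) = (2.5, 6.25) from centroid. f_tx = M·y/J = 6.091 kip/in; f_ty = M·x/J = 2.436 kip/in.
Resultant f_max = √[f_tx² + (f_v + f_ty)²] = √[6.091² + (3.756 + 2.436)²] = 8.686 kip/in.
Capacity per unit length: φr_n = 0.75 × 0.6 × 60 × (0.707 × 0.75) = 14.32 kip/in.
8.686 ≤ 14.32 → adequate.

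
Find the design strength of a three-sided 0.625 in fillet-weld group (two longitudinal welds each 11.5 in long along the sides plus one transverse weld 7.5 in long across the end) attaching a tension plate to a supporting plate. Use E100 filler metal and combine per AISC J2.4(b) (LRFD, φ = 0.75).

E100XX → F_EXX = 100 ksi.
t_e = 0.707 × 0.625 = 0.4419 in.
R_nwl = 0.6 × 100 × 0.4419 × 23 = 609.8 kips (longitudinal, 2 welds).
R_nwt = 0.6 × 100 × 0.4419 × 7.5 = 198.8 kips (transverse, base value).
(i) R_nwl + R_nwt = 808.6 kips; (ii) 0.85 R_nwl + 1.5 R_nwt = 816.6 kips.
R_n = max = 816.6 kips [governs: (ii)]; φR_n = 612.4 kips.

φR_n ≈ 612 kips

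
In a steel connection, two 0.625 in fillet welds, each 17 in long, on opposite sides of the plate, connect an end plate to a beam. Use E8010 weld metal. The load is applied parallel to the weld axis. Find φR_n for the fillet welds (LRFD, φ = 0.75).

E80XX → F_EXX = 80 ksi.
Effective throat t_e = 0.707 × 0.625 = 0.4419 in.
Total length L = 34 in; A_we = 0.4419 × 34 = 15.02 in².
F_nw = 0.6 F_EXX = 0.6 × 80 = 48 ksi.
φR_n = 0.75 × 48 × 15.02 = 540.9 kips.

φR_n ≈ 541 kips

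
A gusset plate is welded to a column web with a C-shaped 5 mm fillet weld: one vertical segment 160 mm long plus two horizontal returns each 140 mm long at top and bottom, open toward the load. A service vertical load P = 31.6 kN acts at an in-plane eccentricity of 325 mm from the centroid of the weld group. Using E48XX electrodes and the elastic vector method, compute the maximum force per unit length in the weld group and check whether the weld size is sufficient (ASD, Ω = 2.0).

E48XX → F_EXX = 480 MPa.
Total weld length L_w = 440 mm. Treat welds as unit-width lines.
Centroid: x̄ = 2×140×70 / 440 = 44.55 mm from the vertical weld.
Polar moment about centroid: J = I_x + I_y = [160³/12 + 2×140×80²] + [160×44.55² + 2(140³/12 + 140×25.45²)] = 3090000 mm³.
Direct shear f_v = P/L_w = 31.6×10³ / 440 = 71.82 N/mm (vertical).
Torsion M = P·e = 31.6×10³ × 325 = 10270000 N·mm.
Critical point at (x, y) = (95.45, 80) from centroid. f_tx = M·y/J = 265.9 N/mm; f_ty = M·x/J = 317.3 N/mm.
Resultant f_max = √[f_tx² + (f_v + f_ty)²] = √[265.9² + (71.82 + 317.3)²] = 471.3 N/mm.
Capacity per unit length: r_n/Ω = (1/2.0) × 0.6 × 480 × (0.707 × 5) = 509 N/mm.
471.3 ≤ 509 → adequate.

f_max ≈ 471 N/mm; adequate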